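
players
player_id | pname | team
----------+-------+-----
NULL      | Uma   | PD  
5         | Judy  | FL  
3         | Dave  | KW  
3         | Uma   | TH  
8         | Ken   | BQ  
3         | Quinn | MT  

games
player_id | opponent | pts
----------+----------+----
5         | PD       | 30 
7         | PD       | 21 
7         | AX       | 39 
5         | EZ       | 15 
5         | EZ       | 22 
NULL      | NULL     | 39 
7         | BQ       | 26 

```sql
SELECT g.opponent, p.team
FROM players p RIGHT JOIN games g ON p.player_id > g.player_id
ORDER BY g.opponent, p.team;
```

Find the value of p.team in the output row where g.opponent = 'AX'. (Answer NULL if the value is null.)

RIGHT JOIN keeps every row from `games`; unmatched rows get NULL for `players`'s columns.
Matching on p.player_id > g.player_id. A NULL in a compared column never satisfies the condition.
Matched pairs: 6; unmatched g rows kept: 1.

BQ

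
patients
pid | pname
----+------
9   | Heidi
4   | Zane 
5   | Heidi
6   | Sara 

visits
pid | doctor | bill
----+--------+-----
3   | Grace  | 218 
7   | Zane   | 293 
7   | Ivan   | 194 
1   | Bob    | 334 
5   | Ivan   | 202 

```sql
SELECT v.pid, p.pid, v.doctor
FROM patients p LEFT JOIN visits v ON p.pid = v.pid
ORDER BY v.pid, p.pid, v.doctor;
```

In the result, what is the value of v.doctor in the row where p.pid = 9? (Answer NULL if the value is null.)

NULL

LEFT JOIN keeps every row from `patients`; unmatched rows get NULL for `visits`'s columns.
Matching on p.pid = v.pid.
- p row (pid=9): no match → kept, v columns NULL.
- p row (pid=4): no match → kept, v columns NULL.
- p row (pid=5): matches 1 v row(s) → 1 output row(s).
- p row (pid=6): no match → kept, v columns NULL.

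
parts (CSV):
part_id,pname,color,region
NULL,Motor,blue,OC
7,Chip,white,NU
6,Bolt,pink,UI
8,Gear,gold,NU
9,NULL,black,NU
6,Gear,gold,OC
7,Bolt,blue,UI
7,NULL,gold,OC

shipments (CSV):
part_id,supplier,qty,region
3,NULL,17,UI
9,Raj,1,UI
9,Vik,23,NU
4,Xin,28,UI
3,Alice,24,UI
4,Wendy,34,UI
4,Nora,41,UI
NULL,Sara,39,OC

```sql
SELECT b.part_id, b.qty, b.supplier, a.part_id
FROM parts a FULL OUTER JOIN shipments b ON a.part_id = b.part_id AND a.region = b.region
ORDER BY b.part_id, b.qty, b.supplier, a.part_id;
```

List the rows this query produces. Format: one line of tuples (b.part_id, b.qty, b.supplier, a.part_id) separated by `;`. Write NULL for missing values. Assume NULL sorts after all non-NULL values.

FULL OUTER JOIN keeps every row from both sides; unmatched rows get NULL for the other side's columns.
Matching on a.part_id = b.part_id AND a.region = b.region. A NULL in a compared column never satisfies the condition.
- a[0] part_id=NULL, region=OC → no match; kept with NULLs on the b side.
- a[1] part_id=7, region=NU → no match; kept with NULLs on the b side.
- a[2] part_id=6, region=UI → no match; kept with NULLs on the b side.
- a[3] part_id=8, region=NU → no match; kept with NULLs on the b side.
- a[4] part_id=9, region=NU → 1 match(es) in b → 1 row(s).
- a[5] part_id=6, region=OC → no match; kept with NULLs on the b side.
- a[6] part_id=7, region=UI → no match; kept with NULLs on the b side.
- a[7] part_id=7, region=OC → no match; kept with NULLs on the b side.
- plus 7 unmatched b row(s), each kept with NULL a columns.

(3, 17, NULL, NULL); (3, 24, Alice, NULL); (4, 28, Xin, NULL); (4, 34, Wendy, NULL); (4, 41, Nora, NULL); (9, 1, Raj, NULL); (9, 23, Vik, 9); (NULL, 39, Sara, NULL); (NULL, NULL, NULL, 6); (NULL, NULL, NULL, 6); (NULL, NULL, NULL, 7); (NULL, NULL, NULL, 7); (NULL, NULL, NULL, 7); (NULL, NULL, NULL, 8); (NULL, NULL, NULL, NULL)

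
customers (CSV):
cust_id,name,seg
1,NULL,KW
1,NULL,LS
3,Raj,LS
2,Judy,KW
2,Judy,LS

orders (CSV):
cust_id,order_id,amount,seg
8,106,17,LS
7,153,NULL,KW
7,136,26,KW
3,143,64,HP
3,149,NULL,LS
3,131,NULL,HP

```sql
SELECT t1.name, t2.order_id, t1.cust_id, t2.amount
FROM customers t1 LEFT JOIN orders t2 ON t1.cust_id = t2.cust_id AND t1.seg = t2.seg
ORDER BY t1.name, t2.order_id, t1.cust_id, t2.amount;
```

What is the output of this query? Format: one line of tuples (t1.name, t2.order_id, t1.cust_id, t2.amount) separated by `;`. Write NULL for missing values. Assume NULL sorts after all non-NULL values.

(Judy, NULL, 2, NULL); (Judy, NULL, 2, NULL); (Raj, 149, 3, NULL); (NULL, NULL, 1, NULL); (NULL, NULL, 1, NULL)

LEFT JOIN keeps every row from `customers`; unmatched rows get NULL for `orders`'s columns.
Matching on t1.cust_id = t2.cust_id AND t1.seg = t2.seg.
Matched pairs: 1; unmatched t1 rows kept: 4.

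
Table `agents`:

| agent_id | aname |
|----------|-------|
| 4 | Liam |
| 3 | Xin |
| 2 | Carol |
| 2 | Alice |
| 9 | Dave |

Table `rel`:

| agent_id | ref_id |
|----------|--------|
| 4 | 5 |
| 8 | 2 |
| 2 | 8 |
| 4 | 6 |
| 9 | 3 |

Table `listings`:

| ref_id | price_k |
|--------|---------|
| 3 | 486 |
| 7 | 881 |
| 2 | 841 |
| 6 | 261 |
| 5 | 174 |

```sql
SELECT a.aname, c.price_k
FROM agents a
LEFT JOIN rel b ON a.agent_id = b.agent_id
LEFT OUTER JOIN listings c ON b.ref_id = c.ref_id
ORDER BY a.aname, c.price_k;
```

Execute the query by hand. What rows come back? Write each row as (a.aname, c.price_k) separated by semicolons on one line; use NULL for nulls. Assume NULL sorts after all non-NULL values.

(Alice, NULL); (Carol, NULL); (Dave, 486); (Liam, 174); (Liam, 261); (Xin, NULL)

Joins associate left-to-right: agents LEFT JOIN rel on agent_id gives 6 intermediate row(s).
Then LEFT JOIN `listings c` on ref_id: each of those 6 rows is kept; rows whose b.ref_id has no match in c get NULL for c's columns.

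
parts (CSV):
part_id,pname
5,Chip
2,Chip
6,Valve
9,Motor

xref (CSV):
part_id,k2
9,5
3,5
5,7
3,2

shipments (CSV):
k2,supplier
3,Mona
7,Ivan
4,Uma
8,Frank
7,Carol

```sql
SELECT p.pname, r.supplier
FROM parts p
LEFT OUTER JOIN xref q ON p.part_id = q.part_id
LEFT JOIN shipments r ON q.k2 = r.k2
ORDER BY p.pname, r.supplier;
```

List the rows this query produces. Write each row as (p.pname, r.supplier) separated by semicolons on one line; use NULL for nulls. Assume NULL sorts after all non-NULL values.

(Chip, Carol); (Chip, Ivan); (Chip, NULL); (Motor, NULL); (Valve, NULL)

Step 1 — p LEFT JOIN q on part_id → 4 row(s).
Then LEFT JOIN `shipments r` on k2: each of those 4 rows is kept; rows whose q.k2 has no match in r get NULL for r's columns.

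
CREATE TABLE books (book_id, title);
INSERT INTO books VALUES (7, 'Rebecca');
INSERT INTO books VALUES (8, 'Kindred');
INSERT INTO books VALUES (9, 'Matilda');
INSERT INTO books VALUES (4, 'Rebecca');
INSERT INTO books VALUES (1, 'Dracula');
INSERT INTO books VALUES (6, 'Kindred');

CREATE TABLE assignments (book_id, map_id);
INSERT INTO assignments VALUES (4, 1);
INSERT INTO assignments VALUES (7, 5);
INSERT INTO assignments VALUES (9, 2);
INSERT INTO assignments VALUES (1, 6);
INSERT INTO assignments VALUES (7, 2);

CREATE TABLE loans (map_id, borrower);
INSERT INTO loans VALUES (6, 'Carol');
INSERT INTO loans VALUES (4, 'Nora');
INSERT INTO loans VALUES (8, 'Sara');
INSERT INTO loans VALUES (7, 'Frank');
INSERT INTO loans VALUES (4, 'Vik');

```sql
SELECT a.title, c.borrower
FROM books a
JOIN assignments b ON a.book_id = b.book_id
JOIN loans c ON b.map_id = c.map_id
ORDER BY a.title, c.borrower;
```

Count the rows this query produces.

1

Joins associate left-to-right: books INNER JOIN assignments on book_id gives 5 intermediate row(s).
Then INNER JOIN `loans c` on map_id: keep only rows whose b.map_id appears in c.
Result: 1 row(s).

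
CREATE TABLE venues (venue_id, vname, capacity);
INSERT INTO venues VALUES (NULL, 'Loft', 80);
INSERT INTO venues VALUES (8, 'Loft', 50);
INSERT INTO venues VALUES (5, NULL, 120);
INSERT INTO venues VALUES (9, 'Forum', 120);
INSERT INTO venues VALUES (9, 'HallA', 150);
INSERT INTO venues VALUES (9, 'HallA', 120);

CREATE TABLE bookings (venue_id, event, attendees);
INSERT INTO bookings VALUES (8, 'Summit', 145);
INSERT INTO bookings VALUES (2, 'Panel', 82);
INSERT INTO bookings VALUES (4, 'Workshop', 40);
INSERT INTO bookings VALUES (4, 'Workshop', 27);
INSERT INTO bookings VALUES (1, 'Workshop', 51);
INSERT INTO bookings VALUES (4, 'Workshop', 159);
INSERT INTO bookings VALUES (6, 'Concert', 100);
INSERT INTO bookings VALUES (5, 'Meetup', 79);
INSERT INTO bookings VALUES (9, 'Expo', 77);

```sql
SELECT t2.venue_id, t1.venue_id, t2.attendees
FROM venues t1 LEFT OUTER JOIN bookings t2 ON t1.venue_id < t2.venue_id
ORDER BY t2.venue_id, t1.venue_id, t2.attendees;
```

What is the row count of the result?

8

LEFT JOIN keeps every row from `venues`; unmatched rows get NULL for `bookings`'s columns.
Matching on t1.venue_id < t2.venue_id. A NULL in a compared column never satisfies the condition.
Matched pairs: 4; unmatched t1 rows kept: 4.
Total: 4 matched + 4 padded = 8 rows.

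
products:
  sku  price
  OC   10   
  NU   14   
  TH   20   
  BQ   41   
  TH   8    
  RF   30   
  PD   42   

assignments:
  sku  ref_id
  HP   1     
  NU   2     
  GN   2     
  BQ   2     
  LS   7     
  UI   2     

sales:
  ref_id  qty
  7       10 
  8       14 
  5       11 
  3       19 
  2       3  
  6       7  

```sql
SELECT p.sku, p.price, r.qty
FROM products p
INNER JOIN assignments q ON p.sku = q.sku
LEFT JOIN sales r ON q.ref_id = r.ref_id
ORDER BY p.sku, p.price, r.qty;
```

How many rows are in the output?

2

Joins associate left-to-right: products INNER JOIN assignments on sku gives 2 intermediate row(s).
Then LEFT JOIN `sales r` on ref_id: each of those 2 rows is kept; rows whose q.ref_id has no match in r get NULL for r's columns.
Result: 2 row(s).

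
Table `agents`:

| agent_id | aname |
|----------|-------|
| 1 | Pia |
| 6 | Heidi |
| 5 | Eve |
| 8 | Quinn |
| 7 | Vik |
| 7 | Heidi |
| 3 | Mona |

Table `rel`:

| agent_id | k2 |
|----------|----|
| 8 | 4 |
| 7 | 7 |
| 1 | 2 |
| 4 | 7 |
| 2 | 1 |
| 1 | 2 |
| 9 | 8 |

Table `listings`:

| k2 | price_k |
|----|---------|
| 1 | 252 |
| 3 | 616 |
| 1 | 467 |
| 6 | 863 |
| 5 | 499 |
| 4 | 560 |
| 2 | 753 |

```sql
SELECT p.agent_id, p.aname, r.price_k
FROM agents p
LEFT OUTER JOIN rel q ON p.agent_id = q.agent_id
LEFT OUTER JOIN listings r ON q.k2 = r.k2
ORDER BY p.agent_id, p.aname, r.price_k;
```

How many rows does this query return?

Step 1 — p LEFT JOIN q on agent_id → 8 row(s).
Then LEFT JOIN `listings r` on k2: each of those 8 rows is kept; rows whose q.k2 has no match in r get NULL for r's columns.
Result: 8 row(s).

8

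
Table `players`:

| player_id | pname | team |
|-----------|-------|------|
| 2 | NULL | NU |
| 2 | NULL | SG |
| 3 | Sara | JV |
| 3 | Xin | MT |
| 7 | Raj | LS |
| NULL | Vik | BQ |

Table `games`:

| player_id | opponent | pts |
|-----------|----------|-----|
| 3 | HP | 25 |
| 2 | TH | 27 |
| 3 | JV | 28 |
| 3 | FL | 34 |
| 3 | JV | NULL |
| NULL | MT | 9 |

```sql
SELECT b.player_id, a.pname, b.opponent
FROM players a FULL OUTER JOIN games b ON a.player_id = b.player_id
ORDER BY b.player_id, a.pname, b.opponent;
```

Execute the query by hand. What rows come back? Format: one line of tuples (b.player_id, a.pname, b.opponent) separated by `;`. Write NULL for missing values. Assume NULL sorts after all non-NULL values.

(2, NULL, TH); (2, NULL, TH); (3, Sara, FL); (3, Sara, HP); (3, Sara, JV); (3, Sara, JV); (3, Xin, FL); (3, Xin, HP); (3, Xin, JV); (3, Xin, JV); (NULL, Raj, NULL); (NULL, Vik, NULL); (NULL, NULL, MT)

FULL OUTER JOIN keeps every row from both sides; unmatched rows get NULL for the other side's columns.
Matching on a.player_id = b.player_id. A NULL in a compared column never satisfies the condition.
- a row (player_id=2): matches 1 b row(s) → 1 output row(s).
- a row (player_id=2): matches 1 b row(s) → 1 output row(s).
- a row (player_id=3): matches 4 b row(s) → 4 output row(s).
- a row (player_id=3): matches 4 b row(s) → 4 output row(s).
- a row (player_id=7): no match → kept, b columns NULL.
- a row (player_id=NULL): no match → kept, b columns NULL.
- 1 b row(s) had no a match → kept, a columns NULL.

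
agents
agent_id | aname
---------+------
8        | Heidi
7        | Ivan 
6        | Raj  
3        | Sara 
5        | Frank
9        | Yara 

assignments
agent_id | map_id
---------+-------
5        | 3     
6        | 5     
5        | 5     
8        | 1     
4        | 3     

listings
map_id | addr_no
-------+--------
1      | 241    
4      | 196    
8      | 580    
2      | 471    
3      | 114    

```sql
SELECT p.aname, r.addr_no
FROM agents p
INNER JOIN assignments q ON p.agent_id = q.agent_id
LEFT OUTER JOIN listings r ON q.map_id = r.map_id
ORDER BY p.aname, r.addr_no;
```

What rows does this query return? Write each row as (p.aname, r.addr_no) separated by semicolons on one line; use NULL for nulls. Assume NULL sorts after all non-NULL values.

(Frank, 114); (Frank, NULL); (Heidi, 241); (Raj, NULL)

Step 1 — p INNER JOIN q on agent_id → 4 row(s).
Then LEFT JOIN `listings r` on map_id: each of those 4 rows is kept; rows whose q.map_id has no match in r get NULL for r's columns.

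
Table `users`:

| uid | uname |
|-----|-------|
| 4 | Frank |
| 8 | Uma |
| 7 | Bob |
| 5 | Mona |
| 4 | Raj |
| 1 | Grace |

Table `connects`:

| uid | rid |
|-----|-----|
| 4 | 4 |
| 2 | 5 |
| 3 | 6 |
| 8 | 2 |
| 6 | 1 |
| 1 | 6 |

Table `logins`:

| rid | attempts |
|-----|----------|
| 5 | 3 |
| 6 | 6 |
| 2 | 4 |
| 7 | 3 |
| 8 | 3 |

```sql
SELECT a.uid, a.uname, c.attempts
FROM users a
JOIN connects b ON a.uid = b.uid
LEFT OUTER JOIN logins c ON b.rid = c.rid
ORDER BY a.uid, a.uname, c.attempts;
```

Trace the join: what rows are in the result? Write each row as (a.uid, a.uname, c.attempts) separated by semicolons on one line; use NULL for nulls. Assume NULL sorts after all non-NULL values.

Evaluate left to right. First `users a INNER JOIN connects b` on uid: 4 row(s).
Then LEFT JOIN `logins c` on rid: each of those 4 rows is kept; rows whose b.rid has no match in c get NULL for c's columns.

(1, Grace, 6); (4, Frank, NULL); (4, Raj, NULL); (8, Uma, 4)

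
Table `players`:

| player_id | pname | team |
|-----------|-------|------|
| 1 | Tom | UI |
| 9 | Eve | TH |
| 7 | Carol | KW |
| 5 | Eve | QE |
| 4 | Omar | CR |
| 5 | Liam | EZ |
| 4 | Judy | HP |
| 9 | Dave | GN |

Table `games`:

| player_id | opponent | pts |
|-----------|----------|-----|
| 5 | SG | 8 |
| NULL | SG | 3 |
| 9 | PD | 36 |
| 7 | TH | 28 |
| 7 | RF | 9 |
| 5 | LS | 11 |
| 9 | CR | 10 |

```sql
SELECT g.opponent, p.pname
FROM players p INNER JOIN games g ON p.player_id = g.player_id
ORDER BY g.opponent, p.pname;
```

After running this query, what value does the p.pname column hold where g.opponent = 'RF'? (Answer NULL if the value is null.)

INNER JOIN keeps only pairs where the ON condition holds.
Matching on p.player_id = g.player_id. A NULL in a compared column never satisfies the condition.
Matched pairs: 10.

Carol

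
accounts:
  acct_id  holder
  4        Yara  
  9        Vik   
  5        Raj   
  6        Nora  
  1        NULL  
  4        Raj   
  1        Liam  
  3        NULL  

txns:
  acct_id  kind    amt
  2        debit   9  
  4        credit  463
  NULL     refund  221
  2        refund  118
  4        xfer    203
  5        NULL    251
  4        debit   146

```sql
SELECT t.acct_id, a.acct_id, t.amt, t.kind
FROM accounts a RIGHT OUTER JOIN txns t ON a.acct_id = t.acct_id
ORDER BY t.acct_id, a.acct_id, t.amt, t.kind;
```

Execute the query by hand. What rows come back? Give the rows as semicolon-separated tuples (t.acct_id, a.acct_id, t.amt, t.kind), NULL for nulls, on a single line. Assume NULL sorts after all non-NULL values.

RIGHT JOIN keeps every row from `txns`; unmatched rows get NULL for `accounts`'s columns.
Matching on a.acct_id = t.acct_id. A NULL in a compared column never satisfies the condition.
- acct_id=4: 3 matching t row(s), so 3 row(s) emitted.
- acct_id=9: no matching t row.
- acct_id=5: 1 matching t row(s), so 1 row(s) emitted.
- acct_id=6: no matching t row.
- acct_id=1: no matching t row.
- acct_id=4: 3 matching t row(s), so 3 row(s) emitted.
- acct_id=1: no matching t row.
- acct_id=3: no matching t row.
- 3 row(s) from t found no a partner → padded with NULL.
After projecting and ordering:
t.acct_id | a.acct_id | t.amt | t.kind
2 | NULL | 9 | debit
2 | NULL | 118 | refund
4 | 4 | 146 | debit
4 | 4 | 146 | debit
4 | 4 | 203 | xfer
4 | 4 | 203 | xfer
4 | 4 | 463 | credit
4 | 4 | 463 | credit
5 | 5 | 251 | NULL
NULL | NULL | 221 | refund

(2, NULL, 9, debit); (2, NULL, 118, refund); (4, 4, 146, debit); (4, 4, 146, debit); (4, 4, 203, xfer); (4, 4, 203, xfer); (4, 4, 463, credit); (4, 4, 463, credit); (5, 5, 251, NULL); (NULL, NULL, 221, refund)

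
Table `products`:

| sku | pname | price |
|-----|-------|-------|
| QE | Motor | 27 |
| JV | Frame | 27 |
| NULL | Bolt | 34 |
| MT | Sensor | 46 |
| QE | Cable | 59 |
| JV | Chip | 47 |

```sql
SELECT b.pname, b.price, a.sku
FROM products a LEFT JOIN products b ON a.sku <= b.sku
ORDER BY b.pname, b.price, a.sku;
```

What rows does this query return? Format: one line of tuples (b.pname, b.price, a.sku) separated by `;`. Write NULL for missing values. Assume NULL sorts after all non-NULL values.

LEFT JOIN keeps every row from `products a`; unmatched rows get NULL for `products b`'s columns.
Matching on a.sku <= b.sku. A NULL in a compared column never satisfies the condition.
- a (sku=QE) pairs with 2 row(s) of b.
- a (sku=JV) pairs with 5 row(s) of b.
- a (sku=NULL) has no partner → padded with NULL.
- a (sku=MT) pairs with 3 row(s) of b.
- a (sku=QE) pairs with 2 row(s) of b.
- a (sku=JV) pairs with 5 row(s) of b.

(Cable, 59, JV); (Cable, 59, JV); (Cable, 59, MT); (Cable, 59, QE); (Cable, 59, QE); (Chip, 47, JV); (Chip, 47, JV); (Frame, 27, JV); (Frame, 27, JV); (Motor, 27, JV); (Motor, 27, JV); (Motor, 27, MT); (Motor, 27, QE); (Motor, 27, QE); (Sensor, 46, JV); (Sensor, 46, JV); (Sensor, 46, MT); (NULL, NULL, NULL)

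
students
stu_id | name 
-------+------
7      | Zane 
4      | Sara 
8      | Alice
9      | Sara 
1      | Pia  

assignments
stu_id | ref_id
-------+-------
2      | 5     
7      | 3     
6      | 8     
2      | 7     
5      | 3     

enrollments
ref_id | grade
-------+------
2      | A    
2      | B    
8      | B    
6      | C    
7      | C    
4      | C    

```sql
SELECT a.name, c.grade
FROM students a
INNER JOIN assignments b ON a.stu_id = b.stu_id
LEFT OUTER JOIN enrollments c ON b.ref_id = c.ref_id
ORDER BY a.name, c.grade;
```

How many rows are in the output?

1

Joins associate left-to-right: students INNER JOIN assignments on stu_id gives 1 intermediate row(s).
Then LEFT JOIN `enrollments c` on ref_id: each of those 1 rows is kept; rows whose b.ref_id has no match in c get NULL for c's columns.
Result: 1 row(s).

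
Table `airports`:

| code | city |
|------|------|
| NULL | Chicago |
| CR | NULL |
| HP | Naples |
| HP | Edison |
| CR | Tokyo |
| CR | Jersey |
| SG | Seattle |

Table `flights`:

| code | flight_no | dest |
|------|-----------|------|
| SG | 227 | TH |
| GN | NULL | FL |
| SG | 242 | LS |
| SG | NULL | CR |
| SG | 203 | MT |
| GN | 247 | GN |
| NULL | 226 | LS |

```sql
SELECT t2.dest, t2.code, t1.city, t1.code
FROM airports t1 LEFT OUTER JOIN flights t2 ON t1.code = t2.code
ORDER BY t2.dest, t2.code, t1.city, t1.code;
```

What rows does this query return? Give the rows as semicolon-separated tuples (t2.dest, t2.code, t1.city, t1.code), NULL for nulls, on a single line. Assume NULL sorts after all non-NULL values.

(CR, SG, Seattle, SG); (LS, SG, Seattle, SG); (MT, SG, Seattle, SG); (TH, SG, Seattle, SG); (NULL, NULL, Chicago, NULL); (NULL, NULL, Edison, HP); (NULL, NULL, Jersey, CR); (NULL, NULL, Naples, HP); (NULL, NULL, Tokyo, CR); (NULL, NULL, NULL, CR)

LEFT JOIN keeps every row from `airports`; unmatched rows get NULL for `flights`'s columns.
Matching on t1.code = t2.code. A NULL in a compared column never satisfies the condition.
Matched pairs: 4; unmatched t1 rows kept: 6.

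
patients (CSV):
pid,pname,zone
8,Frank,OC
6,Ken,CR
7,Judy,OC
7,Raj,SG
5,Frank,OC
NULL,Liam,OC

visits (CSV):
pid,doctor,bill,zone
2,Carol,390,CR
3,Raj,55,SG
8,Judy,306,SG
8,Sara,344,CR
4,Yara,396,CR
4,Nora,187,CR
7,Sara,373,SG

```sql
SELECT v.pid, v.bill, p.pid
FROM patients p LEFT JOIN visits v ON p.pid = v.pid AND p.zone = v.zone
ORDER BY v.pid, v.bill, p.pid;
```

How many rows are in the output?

LEFT JOIN keeps every row from `patients`; unmatched rows get NULL for `visits`'s columns.
Matching on p.pid = v.pid AND p.zone = v.zone. A NULL in a compared column never satisfies the condition.
- p row (pid=8, zone=OC): no match → kept, v columns NULL.
- p row (pid=6, zone=CR): no match → kept, v columns NULL.
- p row (pid=7, zone=OC): no match → kept, v columns NULL.
- p row (pid=7, zone=SG): matches 1 v row(s) → 1 output row(s).
- p row (pid=5, zone=OC): no match → kept, v columns NULL.
- p row (pid=NULL, zone=OC): no match → kept, v columns NULL.
Total: 1 matched + 5 padded = 6 rows.

6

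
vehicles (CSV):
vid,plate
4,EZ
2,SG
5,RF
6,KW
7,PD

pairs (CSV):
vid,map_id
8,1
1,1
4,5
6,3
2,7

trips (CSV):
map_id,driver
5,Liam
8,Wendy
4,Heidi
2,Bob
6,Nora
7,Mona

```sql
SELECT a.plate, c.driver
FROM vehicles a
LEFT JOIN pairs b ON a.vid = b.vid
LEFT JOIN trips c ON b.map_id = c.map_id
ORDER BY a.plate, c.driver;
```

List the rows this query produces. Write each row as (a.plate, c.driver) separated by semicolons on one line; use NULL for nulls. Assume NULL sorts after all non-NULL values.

Evaluate left to right. First `vehicles a LEFT JOIN pairs b` on vid: 5 row(s).
Then LEFT JOIN `trips c` on map_id: each of those 5 rows is kept; rows whose b.map_id has no match in c get NULL for c's columns.

(EZ, Liam); (KW, NULL); (PD, NULL); (RF, NULL); (SG, Mona)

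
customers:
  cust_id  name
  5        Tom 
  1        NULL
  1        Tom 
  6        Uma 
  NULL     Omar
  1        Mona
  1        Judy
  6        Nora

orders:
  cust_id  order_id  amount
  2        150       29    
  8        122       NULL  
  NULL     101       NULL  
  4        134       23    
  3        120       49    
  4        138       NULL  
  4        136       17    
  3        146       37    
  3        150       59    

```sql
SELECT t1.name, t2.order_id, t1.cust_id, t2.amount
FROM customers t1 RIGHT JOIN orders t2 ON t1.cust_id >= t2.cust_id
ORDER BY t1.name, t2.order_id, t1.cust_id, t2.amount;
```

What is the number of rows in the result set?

RIGHT JOIN keeps every row from `orders`; unmatched rows get NULL for `customers`'s columns.
Matching on t1.cust_id >= t2.cust_id. A NULL in a compared column never satisfies the condition.
Matched pairs: 21; unmatched t2 rows kept: 2.
Total: 21 matched + 2 padded = 23 rows.

23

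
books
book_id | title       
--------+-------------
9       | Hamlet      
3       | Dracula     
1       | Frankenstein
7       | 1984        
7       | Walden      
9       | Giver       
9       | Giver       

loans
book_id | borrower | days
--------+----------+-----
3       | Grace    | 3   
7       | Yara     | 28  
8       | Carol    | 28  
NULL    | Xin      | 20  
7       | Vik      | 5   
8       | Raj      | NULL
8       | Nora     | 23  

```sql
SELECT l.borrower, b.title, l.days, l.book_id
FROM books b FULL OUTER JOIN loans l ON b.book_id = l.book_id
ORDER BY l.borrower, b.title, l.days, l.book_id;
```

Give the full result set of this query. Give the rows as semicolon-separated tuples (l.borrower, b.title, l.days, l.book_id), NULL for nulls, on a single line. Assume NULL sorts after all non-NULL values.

FULL OUTER JOIN keeps every row from both sides; unmatched rows get NULL for the other side's columns.
Matching on b.book_id = l.book_id. A NULL in a compared column never satisfies the condition.
- b row (book_id=9): no match → kept, l columns NULL.
- b row (book_id=3): matches 1 l row(s) → 1 output row(s).
- b row (book_id=1): no match → kept, l columns NULL.
- b row (book_id=7): matches 2 l row(s) → 2 output row(s).
- b row (book_id=7): matches 2 l row(s) → 2 output row(s).
- b row (book_id=9): no match → kept, l columns NULL.
- b row (book_id=9): no match → kept, l columns NULL.
- 4 row(s) from l found no b partner → padded with NULL.

(Carol, NULL, 28, 8); (Grace, Dracula, 3, 3); (Nora, NULL, 23, 8); (Raj, NULL, NULL, 8); (Vik, 1984, 5, 7); (Vik, Walden, 5, 7); (Xin, NULL, 20, NULL); (Yara, 1984, 28, 7); (Yara, Walden, 28, 7); (NULL, Frankenstein, NULL, NULL); (NULL, Giver, NULL, NULL); (NULL, Giver, NULL, NULL); (NULL, Hamlet, NULL, NULL)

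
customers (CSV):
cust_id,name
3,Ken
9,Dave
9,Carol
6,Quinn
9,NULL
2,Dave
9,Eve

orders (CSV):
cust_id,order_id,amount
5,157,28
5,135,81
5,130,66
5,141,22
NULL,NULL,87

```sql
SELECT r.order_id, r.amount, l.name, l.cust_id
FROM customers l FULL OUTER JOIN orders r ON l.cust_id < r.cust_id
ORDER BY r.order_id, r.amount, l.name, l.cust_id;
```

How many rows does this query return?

FULL OUTER JOIN keeps every row from both sides; unmatched rows get NULL for the other side's columns.
Matching on l.cust_id < r.cust_id. A NULL in a compared column never satisfies the condition.
- l row (cust_id=3): matches 4 r row(s) → 4 output row(s).
- l row (cust_id=9): no match → kept, r columns NULL.
- l row (cust_id=9): no match → kept, r columns NULL.
- l row (cust_id=6): no match → kept, r columns NULL.
- l row (cust_id=9): no match → kept, r columns NULL.
- l row (cust_id=2): matches 4 r row(s) → 4 output row(s).
- l row (cust_id=9): no match → kept, r columns NULL.
- 1 row(s) from r found no l partner → padded with NULL.
Total: 8 matched + 6 padded = 14 rows.

14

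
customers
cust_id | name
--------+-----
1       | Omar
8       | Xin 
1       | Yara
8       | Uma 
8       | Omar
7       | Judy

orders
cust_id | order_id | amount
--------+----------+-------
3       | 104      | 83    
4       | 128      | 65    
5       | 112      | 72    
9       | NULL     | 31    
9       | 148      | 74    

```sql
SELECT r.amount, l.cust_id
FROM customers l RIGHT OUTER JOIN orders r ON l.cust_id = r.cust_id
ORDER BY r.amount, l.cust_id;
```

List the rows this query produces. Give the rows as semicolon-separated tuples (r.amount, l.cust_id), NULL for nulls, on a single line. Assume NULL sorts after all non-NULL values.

RIGHT JOIN keeps every row from `orders`; unmatched rows get NULL for `customers`'s columns.
Matching on l.cust_id = r.cust_id.
Matched pairs: 0; unmatched r rows kept: 5.

(31, NULL); (65, NULL); (72, NULL); (74, NULL); (83, NULL)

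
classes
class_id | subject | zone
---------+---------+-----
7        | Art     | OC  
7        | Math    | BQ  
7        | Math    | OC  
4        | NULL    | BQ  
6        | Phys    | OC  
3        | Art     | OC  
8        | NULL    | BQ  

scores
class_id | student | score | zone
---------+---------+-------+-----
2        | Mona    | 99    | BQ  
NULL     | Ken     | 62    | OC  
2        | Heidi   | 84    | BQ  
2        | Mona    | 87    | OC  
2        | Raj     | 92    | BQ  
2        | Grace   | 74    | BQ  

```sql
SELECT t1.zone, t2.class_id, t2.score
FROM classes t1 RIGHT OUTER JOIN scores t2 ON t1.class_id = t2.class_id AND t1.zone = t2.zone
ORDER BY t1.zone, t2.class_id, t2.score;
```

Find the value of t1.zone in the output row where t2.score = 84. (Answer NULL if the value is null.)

NULL

RIGHT JOIN keeps every row from `scores`; unmatched rows get NULL for `classes`'s columns.
Matching on t1.class_id = t2.class_id AND t1.zone = t2.zone. A NULL in a compared column never satisfies the condition.
- t1[0] class_id=7, zone=OC → no match.
- t1[1] class_id=7, zone=BQ → no match.
- t1[2] class_id=7, zone=OC → no match.
- t1[3] class_id=4, zone=BQ → no match.
- t1[4] class_id=6, zone=OC → no match.
- t1[5] class_id=3, zone=OC → no match.
- t1[6] class_id=8, zone=BQ → no match.
- 6 row(s) from t2 found no t1 partner → padded with NULL.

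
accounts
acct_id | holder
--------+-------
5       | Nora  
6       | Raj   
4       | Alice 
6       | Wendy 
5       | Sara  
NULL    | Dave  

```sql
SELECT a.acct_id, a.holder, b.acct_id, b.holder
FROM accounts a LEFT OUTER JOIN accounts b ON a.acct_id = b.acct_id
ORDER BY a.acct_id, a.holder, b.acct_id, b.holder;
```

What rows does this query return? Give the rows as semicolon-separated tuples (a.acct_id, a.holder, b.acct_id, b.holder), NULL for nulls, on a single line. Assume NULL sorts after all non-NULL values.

(4, Alice, 4, Alice); (5, Nora, 5, Nora); (5, Nora, 5, Sara); (5, Sara, 5, Nora); (5, Sara, 5, Sara); (6, Raj, 6, Raj); (6, Raj, 6, Wendy); (6, Wendy, 6, Raj); (6, Wendy, 6, Wendy); (NULL, Dave, NULL, NULL)

LEFT JOIN keeps every row from `accounts a`; unmatched rows get NULL for `accounts b`'s columns.
Matching on a.acct_id = b.acct_id. A NULL in a compared column never satisfies the condition.
- a (acct_id=5) pairs with 2 row(s) of b.
- a (acct_id=6) pairs with 2 row(s) of b.
- a (acct_id=4) pairs with 1 row(s) of b.
- a (acct_id=6) pairs with 2 row(s) of b.
- a (acct_id=5) pairs with 2 row(s) of b.
- a (acct_id=NULL) has no partner → padded with NULL.
After projecting and ordering:
a.acct_id | a.holder | b.acct_id | b.holder
4 | Alice | 4 | Alice
5 | Nora | 5 | Nora
5 | Nora | 5 | Sara
5 | Sara | 5 | Nora
5 | Sara | 5 | Sara
6 | Raj | 6 | Raj
6 | Raj | 6 | Wendy
6 | Wendy | 6 | Raj
6 | Wendy | 6 | Wendy
NULL | Dave | NULL | NULL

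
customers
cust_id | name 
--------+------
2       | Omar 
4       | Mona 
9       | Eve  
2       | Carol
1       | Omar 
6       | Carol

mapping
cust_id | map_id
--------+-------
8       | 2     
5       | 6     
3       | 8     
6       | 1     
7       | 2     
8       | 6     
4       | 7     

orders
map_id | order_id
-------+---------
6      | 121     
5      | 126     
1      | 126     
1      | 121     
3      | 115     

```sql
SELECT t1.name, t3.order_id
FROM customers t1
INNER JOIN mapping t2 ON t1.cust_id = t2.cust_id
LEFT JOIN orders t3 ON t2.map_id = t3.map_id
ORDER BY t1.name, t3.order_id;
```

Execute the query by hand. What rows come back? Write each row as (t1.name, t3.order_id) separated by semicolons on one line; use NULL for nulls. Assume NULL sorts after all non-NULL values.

(Carol, 121); (Carol, 126); (Mona, NULL)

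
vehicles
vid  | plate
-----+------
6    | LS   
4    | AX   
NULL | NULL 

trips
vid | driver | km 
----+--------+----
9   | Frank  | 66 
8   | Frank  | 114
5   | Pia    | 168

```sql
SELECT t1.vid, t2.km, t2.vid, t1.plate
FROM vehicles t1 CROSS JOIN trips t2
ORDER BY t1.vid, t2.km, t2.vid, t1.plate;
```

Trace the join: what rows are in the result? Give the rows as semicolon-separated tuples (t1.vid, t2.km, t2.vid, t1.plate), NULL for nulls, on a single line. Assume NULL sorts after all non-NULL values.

CROSS JOIN pairs every row of `vehicles` with every row of `trips`: 3 × 3 = 9 rows.
After projecting and ordering:
t1.vid | t2.km | t2.vid | t1.plate
4 | 66 | 9 | AX
4 | 114 | 8 | AX
4 | 168 | 5 | AX
6 | 66 | 9 | LS
6 | 114 | 8 | LS
6 | 168 | 5 | LS
NULL | 66 | 9 | NULL
NULL | 114 | 8 | NULL
NULL | 168 | 5 | NULL

(4, 66, 9, AX); (4, 114, 8, AX); (4, 168, 5, AX); (6, 66, 9, LS); (6, 114, 8, LS); (6, 168, 5, LS); (NULL, 66, 9, NULL); (NULL, 114, 8, NULL); (NULL, 168, 5, NULL)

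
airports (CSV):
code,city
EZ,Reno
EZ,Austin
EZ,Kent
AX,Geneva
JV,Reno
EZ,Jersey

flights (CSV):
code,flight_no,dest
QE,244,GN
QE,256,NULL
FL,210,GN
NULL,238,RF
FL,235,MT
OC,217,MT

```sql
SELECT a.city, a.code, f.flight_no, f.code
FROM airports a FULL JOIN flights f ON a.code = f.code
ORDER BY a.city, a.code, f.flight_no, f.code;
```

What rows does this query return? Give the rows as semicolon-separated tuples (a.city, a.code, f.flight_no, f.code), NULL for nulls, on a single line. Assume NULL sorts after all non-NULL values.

(Austin, EZ, NULL, NULL); (Geneva, AX, NULL, NULL); (Jersey, EZ, NULL, NULL); (Kent, EZ, NULL, NULL); (Reno, EZ, NULL, NULL); (Reno, JV, NULL, NULL); (NULL, NULL, 210, FL); (NULL, NULL, 217, OC); (NULL, NULL, 235, FL); (NULL, NULL, 238, NULL); (NULL, NULL, 244, QE); (NULL, NULL, 256, QE)

FULL OUTER JOIN keeps every row from both sides; unmatched rows get NULL for the other side's columns.
Matching on a.code = f.code. A NULL in a compared column never satisfies the condition.
- code=EZ: no f row matches, row kept with f columns NULL.
- code=EZ: no f row matches, row kept with f columns NULL.
- code=EZ: no f row matches, row kept with f columns NULL.
- code=AX: no f row matches, row kept with f columns NULL.
- code=JV: no f row matches, row kept with f columns NULL.
- code=EZ: no f row matches, row kept with f columns NULL.
- 6 row(s) from f found no a partner → padded with NULL.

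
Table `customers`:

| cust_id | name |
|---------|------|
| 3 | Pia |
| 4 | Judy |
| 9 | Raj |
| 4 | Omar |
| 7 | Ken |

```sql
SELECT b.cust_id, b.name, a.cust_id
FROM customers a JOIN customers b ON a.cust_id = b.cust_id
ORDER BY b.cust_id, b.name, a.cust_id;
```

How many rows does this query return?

7

INNER JOIN keeps only pairs where the ON condition holds.
Matching on a.cust_id = b.cust_id.
- a (cust_id=3) pairs with 1 row(s) of b.
- a (cust_id=4) pairs with 2 row(s) of b.
- a (cust_id=9) pairs with 1 row(s) of b.
- a (cust_id=4) pairs with 2 row(s) of b.
- a (cust_id=7) pairs with 1 row(s) of b.
Total: 7 rows.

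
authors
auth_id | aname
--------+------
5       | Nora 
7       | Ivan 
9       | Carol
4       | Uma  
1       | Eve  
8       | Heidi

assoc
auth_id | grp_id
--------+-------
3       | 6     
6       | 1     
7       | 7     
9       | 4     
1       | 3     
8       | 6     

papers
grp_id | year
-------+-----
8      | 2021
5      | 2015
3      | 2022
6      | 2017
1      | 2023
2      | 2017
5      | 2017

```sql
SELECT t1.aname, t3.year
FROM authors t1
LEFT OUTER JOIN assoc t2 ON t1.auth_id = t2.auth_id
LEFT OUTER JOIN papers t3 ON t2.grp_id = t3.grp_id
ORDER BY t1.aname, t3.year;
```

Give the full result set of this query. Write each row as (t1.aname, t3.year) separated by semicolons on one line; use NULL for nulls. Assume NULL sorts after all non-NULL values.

(Carol, NULL); (Eve, 2022); (Heidi, 2017); (Ivan, NULL); (Nora, NULL); (Uma, NULL)

Step 1 — t1 LEFT JOIN t2 on auth_id → 6 row(s).
Then LEFT JOIN `papers t3` on grp_id: each of those 6 rows is kept; rows whose t2.grp_id has no match in t3 get NULL for t3's columns.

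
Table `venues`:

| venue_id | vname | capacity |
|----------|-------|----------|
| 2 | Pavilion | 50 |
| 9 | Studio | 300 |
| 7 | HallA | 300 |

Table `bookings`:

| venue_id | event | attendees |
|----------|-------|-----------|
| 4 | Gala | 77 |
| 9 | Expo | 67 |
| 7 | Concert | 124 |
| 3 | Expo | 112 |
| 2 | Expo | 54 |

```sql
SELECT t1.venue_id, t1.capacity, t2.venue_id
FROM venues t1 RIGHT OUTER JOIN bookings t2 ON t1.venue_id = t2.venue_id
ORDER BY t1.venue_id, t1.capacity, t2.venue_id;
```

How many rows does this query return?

5

RIGHT JOIN keeps every row from `bookings`; unmatched rows get NULL for `venues`'s columns.
Matching on t1.venue_id = t2.venue_id.
Matched pairs: 3; unmatched t2 rows kept: 2.
Total: 3 matched + 2 padded = 5 rows.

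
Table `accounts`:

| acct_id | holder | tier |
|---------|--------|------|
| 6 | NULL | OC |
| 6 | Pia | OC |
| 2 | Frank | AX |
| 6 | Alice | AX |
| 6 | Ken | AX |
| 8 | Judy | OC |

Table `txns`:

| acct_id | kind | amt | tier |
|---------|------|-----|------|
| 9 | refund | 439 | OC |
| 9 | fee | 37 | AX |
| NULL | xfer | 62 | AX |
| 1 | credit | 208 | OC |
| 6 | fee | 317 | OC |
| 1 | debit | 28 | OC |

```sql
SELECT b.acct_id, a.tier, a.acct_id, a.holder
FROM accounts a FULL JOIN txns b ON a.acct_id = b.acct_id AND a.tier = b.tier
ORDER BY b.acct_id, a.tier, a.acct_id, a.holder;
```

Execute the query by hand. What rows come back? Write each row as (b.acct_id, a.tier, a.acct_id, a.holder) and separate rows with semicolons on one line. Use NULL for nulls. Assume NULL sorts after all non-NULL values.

FULL OUTER JOIN keeps every row from both sides; unmatched rows get NULL for the other side's columns.
Matching on a.acct_id = b.acct_id AND a.tier = b.tier. A NULL in a compared column never satisfies the condition.
- a row (acct_id=6, tier=OC): matches 1 b row(s) → 1 output row(s).
- a row (acct_id=6, tier=OC): matches 1 b row(s) → 1 output row(s).
- a row (acct_id=2, tier=AX): no match → kept, b columns NULL.
- a row (acct_id=6, tier=AX): no match → kept, b columns NULL.
- a row (acct_id=6, tier=AX): no match → kept, b columns NULL.
- a row (acct_id=8, tier=OC): no match → kept, b columns NULL.
- 5 b row(s) had no a match → kept, a columns NULL.

(1, NULL, NULL, NULL); (1, NULL, NULL, NULL); (6, OC, 6, Pia); (6, OC, 6, NULL); (9, NULL, NULL, NULL); (9, NULL, NULL, NULL); (NULL, AX, 2, Frank); (NULL, AX, 6, Alice); (NULL, AX, 6, Ken); (NULL, OC, 8, Judy); (NULL, NULL, NULL, NULL)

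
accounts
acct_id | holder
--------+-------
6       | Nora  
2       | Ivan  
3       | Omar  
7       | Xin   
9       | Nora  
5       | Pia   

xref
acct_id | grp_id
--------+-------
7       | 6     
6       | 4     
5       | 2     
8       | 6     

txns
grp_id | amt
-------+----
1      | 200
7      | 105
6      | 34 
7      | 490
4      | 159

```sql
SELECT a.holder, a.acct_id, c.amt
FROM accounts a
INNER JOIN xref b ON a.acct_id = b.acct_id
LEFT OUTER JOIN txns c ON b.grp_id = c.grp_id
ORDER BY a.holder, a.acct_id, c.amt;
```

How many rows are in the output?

3

Step 1 — a INNER JOIN b on acct_id → 3 row(s).
Then LEFT JOIN `txns c` on grp_id: each of those 3 rows is kept; rows whose b.grp_id has no match in c get NULL for c's columns.
Result: 3 row(s).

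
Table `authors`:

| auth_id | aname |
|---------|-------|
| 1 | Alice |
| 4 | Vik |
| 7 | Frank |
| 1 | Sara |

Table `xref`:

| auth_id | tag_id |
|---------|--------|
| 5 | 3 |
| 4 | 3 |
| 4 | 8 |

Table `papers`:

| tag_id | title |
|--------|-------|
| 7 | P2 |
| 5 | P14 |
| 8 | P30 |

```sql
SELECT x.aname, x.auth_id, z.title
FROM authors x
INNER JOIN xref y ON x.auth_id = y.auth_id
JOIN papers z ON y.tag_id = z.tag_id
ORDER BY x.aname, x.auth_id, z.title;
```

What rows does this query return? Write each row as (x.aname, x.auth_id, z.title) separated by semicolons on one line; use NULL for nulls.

Evaluate left to right. First `authors x INNER JOIN xref y` on auth_id: 2 row(s).
Then INNER JOIN `papers z` on tag_id: keep only rows whose y.tag_id appears in z.

(Vik, 4, P30)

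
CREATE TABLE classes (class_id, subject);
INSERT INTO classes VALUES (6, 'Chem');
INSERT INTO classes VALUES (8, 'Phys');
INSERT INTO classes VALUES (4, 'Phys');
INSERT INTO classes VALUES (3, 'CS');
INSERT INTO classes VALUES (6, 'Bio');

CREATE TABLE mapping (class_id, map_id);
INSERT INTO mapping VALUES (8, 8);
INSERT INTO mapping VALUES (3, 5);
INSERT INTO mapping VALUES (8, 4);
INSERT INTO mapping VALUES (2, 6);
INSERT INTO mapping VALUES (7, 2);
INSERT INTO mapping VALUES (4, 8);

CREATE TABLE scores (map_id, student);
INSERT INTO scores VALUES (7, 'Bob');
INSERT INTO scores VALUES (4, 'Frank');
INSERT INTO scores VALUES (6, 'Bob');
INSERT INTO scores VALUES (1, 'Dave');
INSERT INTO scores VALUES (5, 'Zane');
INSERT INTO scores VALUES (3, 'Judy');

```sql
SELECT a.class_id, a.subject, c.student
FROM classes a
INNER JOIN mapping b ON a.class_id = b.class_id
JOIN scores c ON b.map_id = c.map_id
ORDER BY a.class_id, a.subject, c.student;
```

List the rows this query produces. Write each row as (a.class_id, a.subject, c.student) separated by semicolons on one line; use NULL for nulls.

Evaluate left to right. First `classes a INNER JOIN mapping b` on class_id: 4 row(s).
Then INNER JOIN `scores c` on map_id: keep only rows whose b.map_id appears in c.

(3, CS, Zane); (8, Phys, Frank)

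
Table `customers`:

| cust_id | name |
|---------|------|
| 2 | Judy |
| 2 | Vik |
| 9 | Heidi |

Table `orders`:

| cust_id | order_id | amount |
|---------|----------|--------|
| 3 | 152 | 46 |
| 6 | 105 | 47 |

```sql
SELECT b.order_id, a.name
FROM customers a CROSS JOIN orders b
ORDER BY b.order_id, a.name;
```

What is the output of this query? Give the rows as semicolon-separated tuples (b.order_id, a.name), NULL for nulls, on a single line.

(105, Heidi); (105, Judy); (105, Vik); (152, Heidi); (152, Judy); (152, Vik)

CROSS JOIN pairs every row of `customers` with every row of `orders`: 3 × 2 = 6 rows.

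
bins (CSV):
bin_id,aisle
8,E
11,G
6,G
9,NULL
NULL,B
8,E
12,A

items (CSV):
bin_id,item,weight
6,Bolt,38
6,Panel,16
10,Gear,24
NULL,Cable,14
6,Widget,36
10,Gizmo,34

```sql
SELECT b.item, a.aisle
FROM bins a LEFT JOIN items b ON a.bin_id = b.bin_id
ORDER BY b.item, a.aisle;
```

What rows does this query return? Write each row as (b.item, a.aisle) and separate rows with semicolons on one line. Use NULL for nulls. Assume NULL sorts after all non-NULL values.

(Bolt, G); (Panel, G); (Widget, G); (NULL, A); (NULL, B); (NULL, E); (NULL, E); (NULL, G); (NULL, NULL)

LEFT JOIN keeps every row from `bins`; unmatched rows get NULL for `items`'s columns.
Matching on a.bin_id = b.bin_id. A NULL in a compared column never satisfies the condition.
Matched pairs: 3; unmatched a rows kept: 6.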